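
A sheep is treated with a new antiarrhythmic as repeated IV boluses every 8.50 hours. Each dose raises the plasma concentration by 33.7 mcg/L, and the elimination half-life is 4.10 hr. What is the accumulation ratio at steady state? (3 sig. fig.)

k = ln 2 / 4.10 = 0.1691 hr⁻¹
Fraction remaining after one interval: e^(−kτ) = e^(−0.1691 × 8.50) = 0.2376
R = 1 / (1 − 0.2376) = 1 / 0.7624 ≈ 1.31

1.31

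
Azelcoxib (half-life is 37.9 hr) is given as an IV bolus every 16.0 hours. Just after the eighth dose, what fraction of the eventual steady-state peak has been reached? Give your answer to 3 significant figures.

0.904

k = ln 2 / 37.9 = 0.01829 hr⁻¹
f_n = 1 − e^(−nkτ) = 1 − e^(−8 × 0.01829 × 16.0) = 1 − e^(−2.341) = 1 − 0.09623 ≈ 0.904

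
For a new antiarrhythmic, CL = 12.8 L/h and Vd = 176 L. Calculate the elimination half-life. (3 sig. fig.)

k = CL / V = 12.8 / 176 = 0.07273 h⁻¹
t½ = ln 2 / k = ln 2 / 0.07273 ≈ 9.53 hours

9.53 hours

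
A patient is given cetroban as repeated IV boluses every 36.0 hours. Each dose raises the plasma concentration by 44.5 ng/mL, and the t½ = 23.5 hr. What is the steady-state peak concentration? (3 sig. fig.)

k = ln 2 / 23.5 = 0.02950 hr⁻¹
Fraction remaining after one interval: e^(−kτ) = e^(−0.02950 × 36.0) = 0.3458
R = 1 / (1 − 0.3458) = 1.529
Css,max = 44.5 × 1.529 ≈ 68.0 ng/mL

68.0 ng/mL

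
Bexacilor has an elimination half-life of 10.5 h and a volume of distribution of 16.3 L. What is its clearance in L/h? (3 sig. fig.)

1.08 L/h

k = ln 2 / t½ = ln 2 / 10.5 = 0.06601 h⁻¹
CL = k · V = 0.06601 × 16.3 ≈ 1.08 L/h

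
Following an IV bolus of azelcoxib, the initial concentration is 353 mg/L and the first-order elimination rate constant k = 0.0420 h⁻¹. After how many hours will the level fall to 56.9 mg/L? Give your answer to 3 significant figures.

C(t) = C₀ e^(−kt)  ⇒  t = ln(C₀/C) / k
t = ln(353/56.9) / 0.04200 = 1.825 / 0.04200 ≈ 43.5 hours

43.5 hours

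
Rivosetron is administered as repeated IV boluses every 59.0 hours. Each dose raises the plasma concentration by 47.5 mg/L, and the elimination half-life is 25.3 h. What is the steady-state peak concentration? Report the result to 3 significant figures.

59.3 mg/L

k = ln 2 / 25.3 = 0.02740 h⁻¹
Fraction remaining after one interval: e^(−kτ) = e^(−0.02740 × 59.0) = 0.1986
R = 1 / (1 − 0.1986) = 1.248
Css,max = 47.5 × 1.248 ≈ 59.3 mg/L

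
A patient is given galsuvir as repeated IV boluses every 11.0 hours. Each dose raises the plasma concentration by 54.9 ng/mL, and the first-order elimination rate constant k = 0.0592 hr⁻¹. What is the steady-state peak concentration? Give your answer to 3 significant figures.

Fraction remaining after one interval: e^(−kτ) = e^(−0.05920 × 11.0) = 0.5214
R = 1 / (1 − 0.5214) = 2.090
Css,max = 54.9 × 2.090 ≈ 115 ng/mL

115 ng/mL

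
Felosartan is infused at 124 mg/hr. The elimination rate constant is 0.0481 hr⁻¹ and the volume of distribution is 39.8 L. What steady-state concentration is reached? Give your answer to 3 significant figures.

64.8 µg/mL

CL = k · V = 0.0481 × 39.8 = 1.914 L/hr
Css = rate / CL = 124 / 1.914 ≈ 64.8 µg/mL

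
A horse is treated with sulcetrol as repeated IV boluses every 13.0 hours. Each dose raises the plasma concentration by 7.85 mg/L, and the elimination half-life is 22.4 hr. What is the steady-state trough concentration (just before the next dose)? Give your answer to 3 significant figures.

15.9 mg/L

k = ln 2 / 22.4 = 0.03094 hr⁻¹
Fraction remaining after one interval: e^(−kτ) = e^(−0.03094 × 13.0) = 0.6688
R = 1 / (1 − 0.6688) = 3.019
Css,max = 7.85 × 3.019 = 23.70 mg/L
Css,min = Css,max × e^(−kτ) = 23.70 × 0.6688 ≈ 15.9 mg/L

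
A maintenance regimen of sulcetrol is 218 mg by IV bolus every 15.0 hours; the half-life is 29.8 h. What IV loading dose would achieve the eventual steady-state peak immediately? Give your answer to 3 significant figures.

k = ln 2 / 29.8 = 0.02326 h⁻¹
Accumulation ratio R = 1 / (1 − e^(−kτ)) = 1 / (1 − e^(−0.02326×15.0)) = 1 / (1 − 0.7055) = 3.395
Loading dose = maintenance dose × R = 218 × 3.395 ≈ 740 mg

740 mg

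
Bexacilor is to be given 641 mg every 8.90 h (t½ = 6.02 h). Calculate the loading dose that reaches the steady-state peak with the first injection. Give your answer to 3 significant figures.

k = ln 2 / 6.02 = 0.1151 h⁻¹
Accumulation ratio R = 1 / (1 − e^(−kτ)) = 1 / (1 − e^(−0.1151×8.90)) = 1 / (1 − 0.3589) = 1.560
Loading dose = maintenance dose × R = 641 × 1.560 ≈ 1000 mg

1000 mg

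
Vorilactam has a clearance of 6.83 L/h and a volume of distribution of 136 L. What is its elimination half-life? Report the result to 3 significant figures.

k = CL / V = 6.83 / 136 = 0.05022 h⁻¹
t½ = ln 2 / k = ln 2 / 0.05022 ≈ 13.8 hours

13.8 hours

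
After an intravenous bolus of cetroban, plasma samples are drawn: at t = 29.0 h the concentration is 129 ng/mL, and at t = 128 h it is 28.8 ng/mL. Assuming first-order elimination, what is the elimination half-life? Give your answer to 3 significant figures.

45.8 hours

k = ln(C₁/C₂) / (t₂ − t₁) = ln(129/28.8) / (128 − 29.0)
  = 1.499 / 99.00 = 0.01515 h⁻¹
t½ = ln 2 / k = ln 2 / 0.01515 ≈ 45.8 hours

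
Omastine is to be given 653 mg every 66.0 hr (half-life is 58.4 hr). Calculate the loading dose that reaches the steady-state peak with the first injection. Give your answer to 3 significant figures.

1200 mg

k = ln 2 / 58.4 = 0.01187 hr⁻¹
Accumulation ratio R = 1 / (1 − e^(−kτ)) = 1 / (1 − e^(−0.01187×66.0)) = 1 / (1 − 0.4569) = 1.841
Loading dose = maintenance dose × R = 653 × 1.841 ≈ 1200 mg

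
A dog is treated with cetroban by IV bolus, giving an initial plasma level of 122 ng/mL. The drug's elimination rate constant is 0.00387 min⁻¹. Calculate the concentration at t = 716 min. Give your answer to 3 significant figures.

C(t) = C₀ e^(−kt) = 122 × e^(−0.003870 × 716) = 122 × e^(−2.771) = 122 × 0.06260 ≈ 7.64 ng/mL

7.64 ng/mL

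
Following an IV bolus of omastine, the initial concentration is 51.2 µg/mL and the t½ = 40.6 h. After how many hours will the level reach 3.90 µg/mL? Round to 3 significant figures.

151 hours

k = ln 2 / 40.6 = 0.01707 h⁻¹
C(t) = C₀ e^(−kt)  ⇒  t = ln(C₀/C) / k
t = ln(51.2/3.90) / 0.01707 = 2.575 / 0.01707 ≈ 151 hours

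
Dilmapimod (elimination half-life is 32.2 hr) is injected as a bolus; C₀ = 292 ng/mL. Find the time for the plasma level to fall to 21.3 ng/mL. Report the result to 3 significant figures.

122 hours

k = ln 2 / 32.2 = 0.02153 hr⁻¹
C(t) = C₀ e^(−kt)  ⇒  t = ln(C₀/C) / k
t = ln(292/21.3) / 0.02153 = 2.618 / 0.02153 ≈ 122 hours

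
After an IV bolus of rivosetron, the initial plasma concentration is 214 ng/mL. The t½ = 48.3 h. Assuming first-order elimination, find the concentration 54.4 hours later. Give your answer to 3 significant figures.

98.0 ng/mL

k = ln 2 / 48.3 = 0.01435 h⁻¹
C(t) = C₀ e^(−kt) = 214 × e^(−0.01435 × 54.4) = 214 × e^(−0.7807) = 214 × 0.4581 ≈ 98.0 ng/mL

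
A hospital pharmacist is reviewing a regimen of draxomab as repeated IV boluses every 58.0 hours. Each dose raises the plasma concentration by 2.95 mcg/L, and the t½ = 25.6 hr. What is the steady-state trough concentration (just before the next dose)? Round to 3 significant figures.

k = ln 2 / 25.6 = 0.02708 hr⁻¹
Fraction remaining after one interval: e^(−kτ) = e^(−0.02708 × 58.0) = 0.2080
R = 1 / (1 − 0.2080) = 1.263
Css,max = 2.95 × 1.263 = 3.725 mcg/L
Css,min = Css,max × e^(−kτ) = 3.725 × 0.2080 ≈ 0.775 mcg/L

0.775 mcg/L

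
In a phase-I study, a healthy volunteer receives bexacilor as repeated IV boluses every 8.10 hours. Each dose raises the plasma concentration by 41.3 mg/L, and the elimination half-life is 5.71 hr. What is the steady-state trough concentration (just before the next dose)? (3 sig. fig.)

24.7 mg/L

k = ln 2 / 5.71 = 0.1214 hr⁻¹
Fraction remaining after one interval: e^(−kτ) = e^(−0.1214 × 8.10) = 0.3741
R = 1 / (1 − 0.3741) = 1.598
Css,max = 41.3 × 1.598 = 65.98 mg/L
Css,min = Css,max × e^(−kτ) = 65.98 × 0.3741 ≈ 24.7 mg/L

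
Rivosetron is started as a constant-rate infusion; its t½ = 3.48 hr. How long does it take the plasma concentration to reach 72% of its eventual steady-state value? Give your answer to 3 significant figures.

k = ln 2 / 3.48 = 0.1992 hr⁻¹
f = 1 − e^(−kt)  ⇒  t = −ln(1 − f) / k
t = −ln(1 − 0.72) / 0.1992 = 1.273 / 0.1992 ≈ 6.39 hours

6.39 hours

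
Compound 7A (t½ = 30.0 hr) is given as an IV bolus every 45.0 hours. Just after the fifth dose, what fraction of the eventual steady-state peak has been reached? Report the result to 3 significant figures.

k = ln 2 / 30.0 = 0.02310 hr⁻¹
f_n = 1 − e^(−nkτ) = 1 − e^(−5 × 0.02310 × 45.0) = 1 − e^(−5.199) = 1 − 0.005524 ≈ 0.994

0.994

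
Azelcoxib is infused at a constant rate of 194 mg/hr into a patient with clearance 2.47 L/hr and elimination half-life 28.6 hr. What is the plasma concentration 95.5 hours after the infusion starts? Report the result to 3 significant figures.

Css = rate / CL = 194 / 2.47 = 78.54 mg/L
k = ln 2 / 28.6 = 0.02424 hr⁻¹
C(t) = Css (1 − e^(−kt)) = 78.54 × (1 − e^(−2.315)) = 78.54 × 0.9012 ≈ 70.8 mg/L

70.8 mg/L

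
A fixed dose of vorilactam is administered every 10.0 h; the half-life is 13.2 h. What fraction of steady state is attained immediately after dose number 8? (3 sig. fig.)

k = ln 2 / 13.2 = 0.05251 h⁻¹
f_n = 1 − e^(−nkτ) = 1 − e^(−8 × 0.05251 × 10.0) = 1 − e^(−4.201) = 1 − 0.01498 ≈ 0.985

0.985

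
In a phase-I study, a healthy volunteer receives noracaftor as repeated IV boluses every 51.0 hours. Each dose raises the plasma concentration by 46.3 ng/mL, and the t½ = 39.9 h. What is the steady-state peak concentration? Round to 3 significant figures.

k = ln 2 / 39.9 = 0.01737 h⁻¹
Fraction remaining after one interval: e^(−kτ) = e^(−0.01737 × 51.0) = 0.4123
R = 1 / (1 − 0.4123) = 1.702
Css,max = 46.3 × 1.702 ≈ 78.8 ng/mL

78.8 ng/mL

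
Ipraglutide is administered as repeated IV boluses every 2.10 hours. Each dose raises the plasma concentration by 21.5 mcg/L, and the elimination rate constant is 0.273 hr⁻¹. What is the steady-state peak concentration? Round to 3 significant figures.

49.3 mcg/L

Fraction remaining after one interval: e^(−kτ) = e^(−0.2730 × 2.10) = 0.5637
R = 1 / (1 − 0.5637) = 2.292
Css,max = 21.5 × 2.292 ≈ 49.3 mcg/L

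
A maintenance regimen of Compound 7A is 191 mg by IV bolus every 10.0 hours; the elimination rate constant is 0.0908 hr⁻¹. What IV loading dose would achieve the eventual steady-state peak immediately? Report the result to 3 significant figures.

320 mg

Accumulation ratio R = 1 / (1 − e^(−kτ)) = 1 / (1 − e^(−0.09080×10.0)) = 1 / (1 − 0.4033) = 1.676
Loading dose = maintenance dose × R = 191 × 1.676 ≈ 320 mg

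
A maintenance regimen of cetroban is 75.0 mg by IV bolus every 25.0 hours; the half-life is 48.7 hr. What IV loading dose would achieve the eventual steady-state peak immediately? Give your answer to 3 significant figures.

k = ln 2 / 48.7 = 0.01423 hr⁻¹
Accumulation ratio R = 1 / (1 − e^(−kτ)) = 1 / (1 − e^(−0.01423×25.0)) = 1 / (1 − 0.7006) = 3.340
Loading dose = maintenance dose × R = 75.0 × 3.340 ≈ 250 mg

250 mg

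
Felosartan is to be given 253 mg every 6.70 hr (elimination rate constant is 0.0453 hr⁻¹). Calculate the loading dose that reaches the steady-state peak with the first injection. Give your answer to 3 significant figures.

966 mg

Accumulation ratio R = 1 / (1 − e^(−kτ)) = 1 / (1 − e^(−0.04530×6.70)) = 1 / (1 − 0.7382) = 3.820
Loading dose = maintenance dose × R = 253 × 3.820 ≈ 966 mg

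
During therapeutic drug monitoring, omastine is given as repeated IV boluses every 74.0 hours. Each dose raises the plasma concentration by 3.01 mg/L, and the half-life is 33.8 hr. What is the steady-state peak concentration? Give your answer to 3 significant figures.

3.86 mg/L

k = ln 2 / 33.8 = 0.02051 hr⁻¹
Fraction remaining after one interval: e^(−kτ) = e^(−0.02051 × 74.0) = 0.2193
R = 1 / (1 − 0.2193) = 1.281
Css,max = 3.01 × 1.281 ≈ 3.86 mg/L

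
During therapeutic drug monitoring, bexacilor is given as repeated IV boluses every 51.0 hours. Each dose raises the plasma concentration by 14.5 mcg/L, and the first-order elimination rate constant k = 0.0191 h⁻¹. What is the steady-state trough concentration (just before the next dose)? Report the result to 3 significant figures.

8.79 mcg/L

Fraction remaining after one interval: e^(−kτ) = e^(−0.01910 × 51.0) = 0.3775
R = 1 / (1 − 0.3775) = 1.607
Css,max = 14.5 × 1.607 = 23.29 mcg/L
Css,min = Css,max × e^(−kτ) = 23.29 × 0.3775 ≈ 8.79 mcg/L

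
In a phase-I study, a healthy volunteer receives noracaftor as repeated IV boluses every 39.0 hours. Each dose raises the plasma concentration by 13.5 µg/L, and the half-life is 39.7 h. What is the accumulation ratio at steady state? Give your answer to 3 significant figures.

k = ln 2 / 39.7 = 0.01746 h⁻¹
Fraction remaining after one interval: e^(−kτ) = e^(−0.01746 × 39.0) = 0.5061
R = 1 / (1 − 0.5061) = 1 / 0.4939 ≈ 2.02

2.02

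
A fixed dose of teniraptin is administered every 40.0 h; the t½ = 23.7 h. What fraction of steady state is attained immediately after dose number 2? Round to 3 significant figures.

0.904

k = ln 2 / 23.7 = 0.02925 h⁻¹
f_n = 1 − e^(−nkτ) = 1 − e^(−2 × 0.02925 × 40.0) = 1 − e^(−2.340) = 1 − 0.09635 ≈ 0.904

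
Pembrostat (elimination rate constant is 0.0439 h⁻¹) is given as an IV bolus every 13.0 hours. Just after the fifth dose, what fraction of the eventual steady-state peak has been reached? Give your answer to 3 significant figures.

f_n = 1 − e^(−nkτ) = 1 − e^(−5 × 0.04390 × 13.0) = 1 − e^(−2.853) = 1 − 0.05764 ≈ 0.942

0.942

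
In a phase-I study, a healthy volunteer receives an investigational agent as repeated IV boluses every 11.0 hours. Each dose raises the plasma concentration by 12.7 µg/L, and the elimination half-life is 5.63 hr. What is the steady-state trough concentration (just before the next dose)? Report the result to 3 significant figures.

k = ln 2 / 5.63 = 0.1231 hr⁻¹
Fraction remaining after one interval: e^(−kτ) = e^(−0.1231 × 11.0) = 0.2581
R = 1 / (1 − 0.2581) = 1.348
Css,max = 12.7 × 1.348 = 17.12 µg/L
Css,min = Css,max × e^(−kτ) = 17.12 × 0.2581 ≈ 4.42 µg/L

4.42 µg/L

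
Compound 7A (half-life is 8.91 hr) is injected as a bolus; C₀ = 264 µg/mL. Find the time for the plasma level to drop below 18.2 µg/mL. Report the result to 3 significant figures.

34.4 hours

k = ln 2 / 8.91 = 0.07779 hr⁻¹
C(t) = C₀ e^(−kt)  ⇒  t = ln(C₀/C) / k
t = ln(264/18.2) / 0.07779 = 2.675 / 0.07779 ≈ 34.4 hours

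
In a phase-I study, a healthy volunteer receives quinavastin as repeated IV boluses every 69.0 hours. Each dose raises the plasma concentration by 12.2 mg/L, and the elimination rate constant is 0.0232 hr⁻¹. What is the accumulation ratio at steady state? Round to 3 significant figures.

1.25

Fraction remaining after one interval: e^(−kτ) = e^(−0.02320 × 69.0) = 0.2017
R = 1 / (1 − 0.2017) = 1 / 0.7983 ≈ 1.25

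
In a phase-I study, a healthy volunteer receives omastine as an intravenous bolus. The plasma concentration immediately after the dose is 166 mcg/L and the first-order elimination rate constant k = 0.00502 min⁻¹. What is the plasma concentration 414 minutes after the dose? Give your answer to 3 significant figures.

C(t) = C₀ e^(−kt) = 166 × e^(−0.005020 × 414) = 166 × e^(−2.078) = 166 × 0.1251 ≈ 20.8 mcg/L

20.8 mcg/L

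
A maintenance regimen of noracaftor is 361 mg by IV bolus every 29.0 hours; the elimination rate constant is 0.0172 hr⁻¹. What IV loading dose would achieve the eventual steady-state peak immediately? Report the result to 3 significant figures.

Accumulation ratio R = 1 / (1 − e^(−kτ)) = 1 / (1 − e^(−0.01720×29.0)) = 1 / (1 − 0.6073) = 2.546
Loading dose = maintenance dose × R = 361 × 2.546 ≈ 919 mg

919 mg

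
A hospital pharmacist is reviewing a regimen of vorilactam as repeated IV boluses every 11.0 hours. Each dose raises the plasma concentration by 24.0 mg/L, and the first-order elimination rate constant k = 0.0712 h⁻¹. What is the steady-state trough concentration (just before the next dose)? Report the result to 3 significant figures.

20.2 mg/L

Fraction remaining after one interval: e^(−kτ) = e^(−0.07120 × 11.0) = 0.4569
R = 1 / (1 − 0.4569) = 1.841
Css,max = 24.0 × 1.841 = 44.19 mg/L
Css,min = Css,max × e^(−kτ) = 44.19 × 0.4569 ≈ 20.2 mg/L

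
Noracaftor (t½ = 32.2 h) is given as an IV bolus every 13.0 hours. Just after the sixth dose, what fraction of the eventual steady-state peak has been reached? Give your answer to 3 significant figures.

0.813

k = ln 2 / 32.2 = 0.02153 h⁻¹
f_n = 1 − e^(−nkτ) = 1 − e^(−6 × 0.02153 × 13.0) = 1 − e^(−1.679) = 1 − 0.1866 ≈ 0.813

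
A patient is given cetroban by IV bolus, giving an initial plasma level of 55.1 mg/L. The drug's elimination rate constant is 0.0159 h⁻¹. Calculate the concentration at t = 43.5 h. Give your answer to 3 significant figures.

C(t) = C₀ e^(−kt) = 55.1 × e^(−0.01590 × 43.5) = 55.1 × e^(−0.6916) = 55.1 × 0.5007 ≈ 27.6 mg/L

27.6 mg/L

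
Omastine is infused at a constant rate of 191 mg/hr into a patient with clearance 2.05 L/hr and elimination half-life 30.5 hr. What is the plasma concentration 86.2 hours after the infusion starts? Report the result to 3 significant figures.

Css = rate / CL = 191 / 2.05 = 93.17 µg/mL
k = ln 2 / 30.5 = 0.02273 hr⁻¹
C(t) = Css (1 − e^(−kt)) = 93.17 × (1 − e^(−1.959)) = 93.17 × 0.8590 ≈ 80.0 µg/mL

80.0 µg/mL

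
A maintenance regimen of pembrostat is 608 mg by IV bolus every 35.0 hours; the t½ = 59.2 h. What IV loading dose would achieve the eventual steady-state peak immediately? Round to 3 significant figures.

1810 mg

k = ln 2 / 59.2 = 0.01171 h⁻¹
Accumulation ratio R = 1 / (1 − e^(−kτ)) = 1 / (1 − e^(−0.01171×35.0)) = 1 / (1 − 0.6638) = 2.974
Loading dose = maintenance dose × R = 608 × 2.974 ≈ 1810 mg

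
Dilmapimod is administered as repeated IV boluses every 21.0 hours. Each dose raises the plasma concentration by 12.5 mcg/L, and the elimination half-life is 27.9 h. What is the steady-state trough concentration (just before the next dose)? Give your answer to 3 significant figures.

18.3 mcg/L

k = ln 2 / 27.9 = 0.02484 h⁻¹
Fraction remaining after one interval: e^(−kτ) = e^(−0.02484 × 21.0) = 0.5935
R = 1 / (1 − 0.5935) = 2.460
Css,max = 12.5 × 2.460 = 30.75 mcg/L
Css,min = Css,max × e^(−kτ) = 30.75 × 0.5935 ≈ 18.3 mcg/L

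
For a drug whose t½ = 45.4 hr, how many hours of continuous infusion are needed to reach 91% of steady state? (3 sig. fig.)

k = ln 2 / 45.4 = 0.01527 hr⁻¹
f = 1 − e^(−kt)  ⇒  t = −ln(1 − f) / k
t = −ln(1 − 0.91) / 0.01527 = 2.408 / 0.01527 ≈ 158 hours

158 hours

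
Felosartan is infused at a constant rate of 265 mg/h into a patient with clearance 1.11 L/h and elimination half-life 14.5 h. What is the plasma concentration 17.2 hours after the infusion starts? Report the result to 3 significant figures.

134 µg/mL

Css = rate / CL = 265 / 1.11 = 238.7 µg/mL
k = ln 2 / 14.5 = 0.04780 h⁻¹
C(t) = Css (1 − e^(−kt)) = 238.7 × (1 − e^(−0.8222)) = 238.7 × 0.5605 ≈ 134 µg/mL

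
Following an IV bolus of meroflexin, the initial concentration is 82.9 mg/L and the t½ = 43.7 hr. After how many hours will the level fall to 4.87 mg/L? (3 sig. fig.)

179 hours

k = ln 2 / 43.7 = 0.01586 hr⁻¹
C(t) = C₀ e^(−kt)  ⇒  t = ln(C₀/C) / k
t = ln(82.9/4.87) / 0.01586 = 2.835 / 0.01586 ≈ 179 hours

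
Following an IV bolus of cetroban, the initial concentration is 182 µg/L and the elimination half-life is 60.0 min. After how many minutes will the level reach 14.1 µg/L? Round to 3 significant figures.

221 minutes

k = ln 2 / 60.0 = 0.01155 min⁻¹
C(t) = C₀ e^(−kt)  ⇒  t = ln(C₀/C) / k
t = ln(182/14.1) / 0.01155 = 2.558 / 0.01155 ≈ 221 minutes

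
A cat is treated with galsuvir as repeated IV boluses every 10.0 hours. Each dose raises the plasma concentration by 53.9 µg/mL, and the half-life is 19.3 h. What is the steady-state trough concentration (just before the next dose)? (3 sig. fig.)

125 µg/mL

k = ln 2 / 19.3 = 0.03591 h⁻¹
Fraction remaining after one interval: e^(−kτ) = e^(−0.03591 × 10.0) = 0.6983
R = 1 / (1 − 0.6983) = 3.314
Css,max = 53.9 × 3.314 = 178.6 µg/mL
Css,min = Css,max × e^(−kτ) = 178.6 × 0.6983 ≈ 125 µg/mL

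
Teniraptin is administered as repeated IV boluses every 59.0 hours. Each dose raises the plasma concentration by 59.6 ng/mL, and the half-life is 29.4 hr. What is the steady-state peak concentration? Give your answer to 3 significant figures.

79.3 ng/mL

k = ln 2 / 29.4 = 0.02358 hr⁻¹
Fraction remaining after one interval: e^(−kτ) = e^(−0.02358 × 59.0) = 0.2488
R = 1 / (1 − 0.2488) = 1.331
Css,max = 59.6 × 1.331 ≈ 79.3 ng/mL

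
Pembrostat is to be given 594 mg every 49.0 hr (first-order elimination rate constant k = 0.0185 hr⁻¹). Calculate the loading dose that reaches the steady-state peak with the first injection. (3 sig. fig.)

997 mg

Accumulation ratio R = 1 / (1 − e^(−kτ)) = 1 / (1 − e^(−0.01850×49.0)) = 1 / (1 − 0.4039) = 1.678
Loading dose = maintenance dose × R = 594 × 1.678 ≈ 997 mg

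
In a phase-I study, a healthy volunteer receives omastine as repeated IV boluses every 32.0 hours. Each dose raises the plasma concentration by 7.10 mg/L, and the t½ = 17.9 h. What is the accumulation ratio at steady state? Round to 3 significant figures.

k = ln 2 / 17.9 = 0.03872 h⁻¹
Fraction remaining after one interval: e^(−kτ) = e^(−0.03872 × 32.0) = 0.2896
R = 1 / (1 − 0.2896) = 1 / 0.7104 ≈ 1.41

1.41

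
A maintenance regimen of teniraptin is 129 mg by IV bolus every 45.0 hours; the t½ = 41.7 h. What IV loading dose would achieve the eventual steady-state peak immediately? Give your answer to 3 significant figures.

k = ln 2 / 41.7 = 0.01662 h⁻¹
Accumulation ratio R = 1 / (1 − e^(−kτ)) = 1 / (1 − e^(−0.01662×45.0)) = 1 / (1 − 0.4733) = 1.899
Loading dose = maintenance dose × R = 129 × 1.899 ≈ 245 mg

245 mg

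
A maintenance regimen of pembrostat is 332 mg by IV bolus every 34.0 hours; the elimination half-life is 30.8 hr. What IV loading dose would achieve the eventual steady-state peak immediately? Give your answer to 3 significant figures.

k = ln 2 / 30.8 = 0.02250 hr⁻¹
Accumulation ratio R = 1 / (1 − e^(−kτ)) = 1 / (1 − e^(−0.02250×34.0)) = 1 / (1 − 0.4653) = 1.870
Loading dose = maintenance dose × R = 332 × 1.870 ≈ 621 mg

621 mg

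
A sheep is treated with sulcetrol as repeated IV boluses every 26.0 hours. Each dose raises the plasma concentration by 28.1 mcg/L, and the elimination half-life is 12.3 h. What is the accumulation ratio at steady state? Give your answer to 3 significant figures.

1.30

k = ln 2 / 12.3 = 0.05635 h⁻¹
Fraction remaining after one interval: e^(−kτ) = e^(−0.05635 × 26.0) = 0.2310
R = 1 / (1 − 0.2310) = 1 / 0.7690 ≈ 1.30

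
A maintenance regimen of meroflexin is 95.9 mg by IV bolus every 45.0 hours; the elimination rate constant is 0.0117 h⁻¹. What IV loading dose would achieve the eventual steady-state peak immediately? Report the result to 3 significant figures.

Accumulation ratio R = 1 / (1 − e^(−kτ)) = 1 / (1 − e^(−0.01170×45.0)) = 1 / (1 − 0.5907) = 2.443
Loading dose = maintenance dose × R = 95.9 × 2.443 ≈ 234 mg

234 mg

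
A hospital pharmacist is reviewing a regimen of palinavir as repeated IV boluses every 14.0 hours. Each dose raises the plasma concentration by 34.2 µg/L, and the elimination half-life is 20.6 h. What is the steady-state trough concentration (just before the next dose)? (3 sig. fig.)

56.8 µg/L

k = ln 2 / 20.6 = 0.03365 h⁻¹
Fraction remaining after one interval: e^(−kτ) = e^(−0.03365 × 14.0) = 0.6243
R = 1 / (1 − 0.6243) = 2.662
Css,max = 34.2 × 2.662 = 91.04 µg/L
Css,min = Css,max × e^(−kτ) = 91.04 × 0.6243 ≈ 56.8 µg/L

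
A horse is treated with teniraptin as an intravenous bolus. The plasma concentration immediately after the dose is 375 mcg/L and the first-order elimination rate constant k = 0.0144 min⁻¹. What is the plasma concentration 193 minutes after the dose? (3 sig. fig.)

23.3 mcg/L

C(t) = C₀ e^(−kt) = 375 × e^(−0.01440 × 193) = 375 × e^(−2.779) = 375 × 0.06209 ≈ 23.3 mcg/L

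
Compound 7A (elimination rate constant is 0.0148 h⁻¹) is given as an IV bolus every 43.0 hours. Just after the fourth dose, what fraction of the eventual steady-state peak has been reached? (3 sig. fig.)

0.922

f_n = 1 − e^(−nkτ) = 1 − e^(−4 × 0.01480 × 43.0) = 1 − e^(−2.546) = 1 − 0.07843 ≈ 0.922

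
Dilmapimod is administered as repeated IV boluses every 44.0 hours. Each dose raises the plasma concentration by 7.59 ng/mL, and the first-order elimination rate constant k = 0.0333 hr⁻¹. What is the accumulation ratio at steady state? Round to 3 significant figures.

1.30

Fraction remaining after one interval: e^(−kτ) = e^(−0.03330 × 44.0) = 0.2310
R = 1 / (1 − 0.2310) = 1 / 0.7690 ≈ 1.30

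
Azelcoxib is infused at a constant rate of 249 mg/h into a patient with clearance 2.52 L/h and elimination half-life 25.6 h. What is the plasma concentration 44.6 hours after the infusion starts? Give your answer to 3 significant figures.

Css = rate / CL = 249 / 2.52 = 98.81 mg/L
k = ln 2 / 25.6 = 0.02708 h⁻¹
C(t) = Css (1 − e^(−kt)) = 98.81 × (1 − e^(−1.208)) = 98.81 × 0.7011 ≈ 69.3 mg/L

69.3 mg/L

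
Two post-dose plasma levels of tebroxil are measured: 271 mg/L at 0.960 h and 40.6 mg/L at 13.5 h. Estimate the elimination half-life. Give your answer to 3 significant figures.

k = ln(C₁/C₂) / (t₂ − t₁) = ln(271/40.6) / (13.5 − 0.960)
  = 1.898 / 12.54 = 0.1514 h⁻¹
t½ = ln 2 / k = ln 2 / 0.1514 ≈ 4.58 hours

4.58 hours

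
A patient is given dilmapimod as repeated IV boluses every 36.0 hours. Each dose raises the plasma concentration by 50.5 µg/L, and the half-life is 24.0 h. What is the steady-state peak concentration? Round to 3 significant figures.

k = ln 2 / 24.0 = 0.02888 h⁻¹
Fraction remaining after one interval: e^(−kτ) = e^(−0.02888 × 36.0) = 0.3536
R = 1 / (1 − 0.3536) = 1.547
Css,max = 50.5 × 1.547 ≈ 78.1 µg/L

78.1 µg/L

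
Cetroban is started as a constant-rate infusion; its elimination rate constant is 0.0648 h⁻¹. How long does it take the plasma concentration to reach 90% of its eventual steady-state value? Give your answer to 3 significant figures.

35.5 hours

f = 1 − e^(−kt)  ⇒  t = −ln(1 − f) / k
t = −ln(1 − 0.9) / 0.06480 = 2.303 / 0.06480 ≈ 35.5 hours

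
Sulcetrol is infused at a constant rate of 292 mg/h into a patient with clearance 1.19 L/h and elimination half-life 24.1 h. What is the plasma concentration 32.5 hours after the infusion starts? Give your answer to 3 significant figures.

Css = rate / CL = 292 / 1.19 = 245.4 mg/L
k = ln 2 / 24.1 = 0.02876 h⁻¹
C(t) = Css (1 − e^(−kt)) = 245.4 × (1 − e^(−0.9347)) = 245.4 × 0.6073 ≈ 149 mg/L

149 mg/L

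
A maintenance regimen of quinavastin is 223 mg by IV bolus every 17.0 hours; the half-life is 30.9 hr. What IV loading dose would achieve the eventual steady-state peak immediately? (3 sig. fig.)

703 mg

k = ln 2 / 30.9 = 0.02243 hr⁻¹
Accumulation ratio R = 1 / (1 − e^(−kτ)) = 1 / (1 − e^(−0.02243×17.0)) = 1 / (1 − 0.6829) = 3.154
Loading dose = maintenance dose × R = 223 × 3.154 ≈ 703 mg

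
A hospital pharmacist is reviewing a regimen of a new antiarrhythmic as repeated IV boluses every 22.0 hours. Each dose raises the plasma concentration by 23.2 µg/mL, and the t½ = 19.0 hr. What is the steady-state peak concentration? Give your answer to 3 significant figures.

42.0 µg/mL

k = ln 2 / 19.0 = 0.03648 hr⁻¹
Fraction remaining after one interval: e^(−kτ) = e^(−0.03648 × 22.0) = 0.4482
R = 1 / (1 − 0.4482) = 1.812
Css,max = 23.2 × 1.812 ≈ 42.0 µg/mL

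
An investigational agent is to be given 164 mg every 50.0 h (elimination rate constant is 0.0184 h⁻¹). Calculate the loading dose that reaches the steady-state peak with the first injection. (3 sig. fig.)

Accumulation ratio R = 1 / (1 − e^(−kτ)) = 1 / (1 − e^(−0.01840×50.0)) = 1 / (1 − 0.3985) = 1.663
Loading dose = maintenance dose × R = 164 × 1.663 ≈ 273 mg

273 mg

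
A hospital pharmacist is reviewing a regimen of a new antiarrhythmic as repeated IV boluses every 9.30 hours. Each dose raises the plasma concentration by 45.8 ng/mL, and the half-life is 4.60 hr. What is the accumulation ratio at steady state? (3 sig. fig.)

k = ln 2 / 4.60 = 0.1507 hr⁻¹
Fraction remaining after one interval: e^(−kτ) = e^(−0.1507 × 9.30) = 0.2463
R = 1 / (1 − 0.2463) = 1 / 0.7537 ≈ 1.33

1.33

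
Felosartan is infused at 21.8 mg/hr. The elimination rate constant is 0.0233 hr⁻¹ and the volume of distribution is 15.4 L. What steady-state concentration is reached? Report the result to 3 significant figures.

60.8 µg/mL

CL = k · V = 0.0233 × 15.4 = 0.3588 L/hr
Css = rate / CL = 21.8 / 0.3588 ≈ 60.8 µg/mL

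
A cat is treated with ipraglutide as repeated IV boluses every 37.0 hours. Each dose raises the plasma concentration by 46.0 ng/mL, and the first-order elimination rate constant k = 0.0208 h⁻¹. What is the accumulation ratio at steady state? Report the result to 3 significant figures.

1.86

Fraction remaining after one interval: e^(−kτ) = e^(−0.02080 × 37.0) = 0.4632
R = 1 / (1 − 0.4632) = 1 / 0.5368 ≈ 1.86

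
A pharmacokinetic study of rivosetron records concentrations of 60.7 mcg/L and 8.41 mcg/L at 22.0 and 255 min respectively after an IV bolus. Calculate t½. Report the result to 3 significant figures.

k = ln(C₁/C₂) / (t₂ − t₁) = ln(60.7/8.41) / (255 − 22.0)
  = 1.977 / 233.0 = 0.008483 min⁻¹
t½ = ln 2 / k = ln 2 / 0.008483 ≈ 81.7 minutes

81.7 minutes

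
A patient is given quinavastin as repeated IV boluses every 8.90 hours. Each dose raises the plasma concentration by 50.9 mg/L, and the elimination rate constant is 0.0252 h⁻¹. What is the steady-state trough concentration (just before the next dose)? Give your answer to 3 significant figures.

Fraction remaining after one interval: e^(−kτ) = e^(−0.02520 × 8.90) = 0.7991
R = 1 / (1 − 0.7991) = 4.977
Css,max = 50.9 × 4.977 = 253.3 mg/L
Css,min = Css,max × e^(−kτ) = 253.3 × 0.7991 ≈ 202 mg/L

202 mg/L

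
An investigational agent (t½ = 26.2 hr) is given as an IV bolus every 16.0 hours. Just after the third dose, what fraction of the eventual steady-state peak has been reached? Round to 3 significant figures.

k = ln 2 / 26.2 = 0.02646 hr⁻¹
f_n = 1 − e^(−nkτ) = 1 − e^(−3 × 0.02646 × 16.0) = 1 − e^(−1.270) = 1 − 0.2809 ≈ 0.719

0.719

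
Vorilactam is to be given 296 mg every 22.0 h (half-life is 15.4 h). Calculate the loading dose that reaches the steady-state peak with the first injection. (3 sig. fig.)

471 mg

k = ln 2 / 15.4 = 0.04501 h⁻¹
Accumulation ratio R = 1 / (1 − e^(−kτ)) = 1 / (1 − e^(−0.04501×22.0)) = 1 / (1 − 0.3715) = 1.591
Loading dose = maintenance dose × R = 296 × 1.591 ≈ 471 mg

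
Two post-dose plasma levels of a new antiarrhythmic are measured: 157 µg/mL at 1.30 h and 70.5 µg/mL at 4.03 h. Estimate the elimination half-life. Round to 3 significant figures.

k = ln(C₁/C₂) / (t₂ − t₁) = ln(157/70.5) / (4.03 − 1.30)
  = 0.8006 / 2.730 = 0.2933 h⁻¹
t½ = ln 2 / k = ln 2 / 0.2933 ≈ 2.36 hours

2.36 hours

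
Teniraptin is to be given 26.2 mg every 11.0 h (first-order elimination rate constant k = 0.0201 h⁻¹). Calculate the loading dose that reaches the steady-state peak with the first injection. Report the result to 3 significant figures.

Accumulation ratio R = 1 / (1 − e^(−kτ)) = 1 / (1 − e^(−0.02010×11.0)) = 1 / (1 − 0.8016) = 5.041
Loading dose = maintenance dose × R = 26.2 × 5.041 ≈ 132 mg

132 mg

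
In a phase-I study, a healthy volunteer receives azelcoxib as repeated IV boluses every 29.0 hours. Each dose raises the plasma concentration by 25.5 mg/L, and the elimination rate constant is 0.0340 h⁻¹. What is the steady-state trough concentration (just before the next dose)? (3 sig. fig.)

Fraction remaining after one interval: e^(−kτ) = e^(−0.03400 × 29.0) = 0.3731
R = 1 / (1 − 0.3731) = 1.595
Css,max = 25.5 × 1.595 = 40.67 mg/L
Css,min = Css,max × e^(−kτ) = 40.67 × 0.3731 ≈ 15.2 mg/L

15.2 mg/L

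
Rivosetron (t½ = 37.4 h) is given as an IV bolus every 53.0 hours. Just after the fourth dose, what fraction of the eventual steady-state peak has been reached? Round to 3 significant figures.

0.980

k = ln 2 / 37.4 = 0.01853 h⁻¹
f_n = 1 − e^(−nkτ) = 1 − e^(−4 × 0.01853 × 53.0) = 1 − e^(−3.929) = 1 − 0.01966 ≈ 0.980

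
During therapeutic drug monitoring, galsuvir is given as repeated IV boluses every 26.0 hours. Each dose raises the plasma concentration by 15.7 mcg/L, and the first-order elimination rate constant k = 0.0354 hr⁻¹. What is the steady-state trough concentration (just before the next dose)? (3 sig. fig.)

Fraction remaining after one interval: e^(−kτ) = e^(−0.03540 × 26.0) = 0.3984
R = 1 / (1 − 0.3984) = 1.662
Css,max = 15.7 × 1.662 = 26.10 mcg/L
Css,min = Css,max × e^(−kτ) = 26.10 × 0.3984 ≈ 10.4 mcg/L

10.4 mcg/L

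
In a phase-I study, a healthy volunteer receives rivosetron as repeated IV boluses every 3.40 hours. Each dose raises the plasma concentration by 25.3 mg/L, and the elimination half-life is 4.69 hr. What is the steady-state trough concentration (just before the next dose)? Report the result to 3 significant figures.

k = ln 2 / 4.69 = 0.1478 hr⁻¹
Fraction remaining after one interval: e^(−kτ) = e^(−0.1478 × 3.40) = 0.6050
R = 1 / (1 − 0.6050) = 2.532
Css,max = 25.3 × 2.532 = 64.05 mg/L
Css,min = Css,max × e^(−kτ) = 64.05 × 0.6050 ≈ 38.8 mg/L

38.8 mg/L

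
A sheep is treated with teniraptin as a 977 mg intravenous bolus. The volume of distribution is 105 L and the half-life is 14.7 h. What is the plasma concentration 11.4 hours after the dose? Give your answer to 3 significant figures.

5.44 µg/mL

C₀ = dose / V = 977 / 105 = 9.305 µg/mL
k = ln 2 / 14.7 = 0.04715 h⁻¹
C(t) = C₀ e^(−kt) = 9.305 × e^(−0.04715 × 11.4) = 9.305 × e^(−0.5375) = 9.305 × 0.5842 ≈ 5.44 µg/mL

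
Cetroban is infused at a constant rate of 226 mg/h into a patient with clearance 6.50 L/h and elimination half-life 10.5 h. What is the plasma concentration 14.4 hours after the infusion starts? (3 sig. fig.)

21.3 mg/L

Css = rate / CL = 226 / 6.50 = 34.77 mg/L
k = ln 2 / 10.5 = 0.06601 h⁻¹
C(t) = Css (1 − e^(−kt)) = 34.77 × (1 − e^(−0.9506)) = 34.77 × 0.6135 ≈ 21.3 mg/L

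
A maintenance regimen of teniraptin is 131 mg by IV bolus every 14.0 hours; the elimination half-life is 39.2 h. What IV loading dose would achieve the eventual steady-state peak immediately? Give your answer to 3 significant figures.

k = ln 2 / 39.2 = 0.01768 h⁻¹
Accumulation ratio R = 1 / (1 − e^(−kτ)) = 1 / (1 − e^(−0.01768×14.0)) = 1 / (1 − 0.7807) = 4.560
Loading dose = maintenance dose × R = 131 × 4.560 ≈ 597 mg

597 mg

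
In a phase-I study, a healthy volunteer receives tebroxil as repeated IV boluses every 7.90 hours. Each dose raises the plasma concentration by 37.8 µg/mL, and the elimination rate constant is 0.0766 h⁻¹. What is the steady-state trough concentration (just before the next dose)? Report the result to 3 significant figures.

Fraction remaining after one interval: e^(−kτ) = e^(−0.07660 × 7.90) = 0.5460
R = 1 / (1 − 0.5460) = 2.203
Css,max = 37.8 × 2.203 = 83.26 µg/mL
Css,min = Css,max × e^(−kτ) = 83.26 × 0.5460 ≈ 45.5 µg/mL

45.5 µg/mL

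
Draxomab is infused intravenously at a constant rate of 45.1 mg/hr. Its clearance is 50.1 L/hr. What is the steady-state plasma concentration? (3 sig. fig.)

Css = infusion rate / CL = 45.1 / 50.1 ≈ 0.900 µg/mL

0.900 µg/mL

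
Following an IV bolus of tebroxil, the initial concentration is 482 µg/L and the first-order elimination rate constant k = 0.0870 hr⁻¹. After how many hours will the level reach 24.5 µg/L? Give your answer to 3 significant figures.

34.2 hours

C(t) = C₀ e^(−kt)  ⇒  t = ln(C₀/C) / k
t = ln(482/24.5) / 0.08700 = 2.979 / 0.08700 ≈ 34.2 hours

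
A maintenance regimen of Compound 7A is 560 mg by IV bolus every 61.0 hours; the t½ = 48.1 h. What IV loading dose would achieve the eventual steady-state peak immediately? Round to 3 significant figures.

k = ln 2 / 48.1 = 0.01441 h⁻¹
Accumulation ratio R = 1 / (1 − e^(−kτ)) = 1 / (1 − e^(−0.01441×61.0)) = 1 / (1 − 0.4152) = 1.710
Loading dose = maintenance dose × R = 560 × 1.710 ≈ 958 mg

958 mg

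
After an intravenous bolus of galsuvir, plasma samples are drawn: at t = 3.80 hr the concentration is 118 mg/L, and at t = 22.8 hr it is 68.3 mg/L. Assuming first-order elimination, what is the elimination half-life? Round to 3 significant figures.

24.1 hours

k = ln(C₁/C₂) / (t₂ − t₁) = ln(118/68.3) / (22.8 − 3.80)
  = 0.5468 / 19.00 = 0.02878 hr⁻¹
t½ = ln 2 / k = ln 2 / 0.02878 ≈ 24.1 hours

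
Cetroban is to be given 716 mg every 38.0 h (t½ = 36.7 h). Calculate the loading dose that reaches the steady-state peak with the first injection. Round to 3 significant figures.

k = ln 2 / 36.7 = 0.01889 h⁻¹
Accumulation ratio R = 1 / (1 − e^(−kτ)) = 1 / (1 − e^(−0.01889×38.0)) = 1 / (1 − 0.4879) = 1.953
Loading dose = maintenance dose × R = 716 × 1.953 ≈ 1400 mg

1400 mg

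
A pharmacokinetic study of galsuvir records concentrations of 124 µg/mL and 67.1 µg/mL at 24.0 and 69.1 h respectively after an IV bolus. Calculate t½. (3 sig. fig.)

50.9 hours

k = ln(C₁/C₂) / (t₂ − t₁) = ln(124/67.1) / (69.1 − 24.0)
  = 0.6141 / 45.10 = 0.01362 h⁻¹
t½ = ln 2 / k = ln 2 / 0.01362 ≈ 50.9 hours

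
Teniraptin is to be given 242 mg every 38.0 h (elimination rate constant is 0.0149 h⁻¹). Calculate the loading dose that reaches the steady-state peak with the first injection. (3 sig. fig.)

Accumulation ratio R = 1 / (1 − e^(−kτ)) = 1 / (1 − e^(−0.01490×38.0)) = 1 / (1 − 0.5677) = 2.313
Loading dose = maintenance dose × R = 242 × 2.313 ≈ 560 mg

560 mg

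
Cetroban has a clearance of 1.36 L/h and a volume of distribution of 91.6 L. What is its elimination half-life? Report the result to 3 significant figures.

46.7 hours

k = CL / V = 1.36 / 91.6 = 0.01485 h⁻¹
t½ = ln 2 / k = ln 2 / 0.01485 ≈ 46.7 hours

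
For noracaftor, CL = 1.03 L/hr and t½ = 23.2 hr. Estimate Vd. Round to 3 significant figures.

k = ln 2 / t½ = ln 2 / 23.2 = 0.02988 hr⁻¹
V = CL / k = 1.03 / 0.02988 ≈ 34.5 L

34.5 L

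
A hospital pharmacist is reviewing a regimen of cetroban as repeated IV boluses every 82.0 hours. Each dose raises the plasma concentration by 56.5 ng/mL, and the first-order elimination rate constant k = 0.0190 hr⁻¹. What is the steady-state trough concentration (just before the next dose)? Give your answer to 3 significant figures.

15.1 ng/mL

Fraction remaining after one interval: e^(−kτ) = e^(−0.01900 × 82.0) = 0.2106
R = 1 / (1 − 0.2106) = 1.267
Css,max = 56.5 × 1.267 = 71.57 ng/mL
Css,min = Css,max × e^(−kτ) = 71.57 × 0.2106 ≈ 15.1 ng/mL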